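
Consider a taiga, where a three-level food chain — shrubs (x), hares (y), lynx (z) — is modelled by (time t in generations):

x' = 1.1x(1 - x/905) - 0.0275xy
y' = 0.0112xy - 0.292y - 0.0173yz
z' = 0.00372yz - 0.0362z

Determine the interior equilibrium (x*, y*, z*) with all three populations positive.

x* ≈ 685, y* ≈ 9.73, z* ≈ 426

From dz/dt = 0: 0.00372y* = 0.0362, so y* = 9.73.
From dx/dt = 0: 1.1(1 - x*/905) = 0.0275·9.73, giving x* = 905·(1 - 0.243) = 685.
From dy/dt = 0: 0.0112·685 - 0.292 = 0.0173z*, so z* = 7.38/0.0173 = 426.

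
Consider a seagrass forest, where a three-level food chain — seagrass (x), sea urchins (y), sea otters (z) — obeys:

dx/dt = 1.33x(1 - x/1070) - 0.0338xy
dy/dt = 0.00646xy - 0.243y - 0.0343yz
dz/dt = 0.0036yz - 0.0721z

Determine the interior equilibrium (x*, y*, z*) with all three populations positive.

x* ≈ 525, y* ≈ 20, z* ≈ 91.9

From dz/dt = 0: 0.0036y* = 0.0721, so y* = 20.
From dx/dt = 0: 1.33(1 - x*/1070) = 0.0338·20, giving x* = 1070·(1 - 0.509) = 525.
From dy/dt = 0: 0.00646·525 - 0.243 = 0.0343z*, so z* = 3.15/0.0343 = 91.9.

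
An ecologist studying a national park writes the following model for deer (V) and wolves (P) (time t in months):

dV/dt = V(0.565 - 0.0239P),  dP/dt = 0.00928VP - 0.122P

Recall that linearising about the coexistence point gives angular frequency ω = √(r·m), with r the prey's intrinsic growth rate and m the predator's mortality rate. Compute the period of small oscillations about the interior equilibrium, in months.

T ≈ 23.9 months

Here r = 0.565 and m = 0.122, so r·m = 0.0689.
ω = √0.0689 = 0.263 per month, hence T = 2π/ω ≈ 23.9 months.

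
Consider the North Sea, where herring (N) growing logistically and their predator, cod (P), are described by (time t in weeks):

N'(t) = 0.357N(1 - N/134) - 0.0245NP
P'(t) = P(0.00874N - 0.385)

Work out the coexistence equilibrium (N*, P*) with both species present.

N* ≈ 44.1, P* ≈ 9.78

From dP/dt = 0 with P > 0: 0.00874N* = 0.385, so N* = 44.1.
Substitute into dN/dt = 0: 0.357(1 - 44.1/134) = 0.0245P*.
The bracket is 0.671, giving P* = 0.24/0.0245 = 9.78.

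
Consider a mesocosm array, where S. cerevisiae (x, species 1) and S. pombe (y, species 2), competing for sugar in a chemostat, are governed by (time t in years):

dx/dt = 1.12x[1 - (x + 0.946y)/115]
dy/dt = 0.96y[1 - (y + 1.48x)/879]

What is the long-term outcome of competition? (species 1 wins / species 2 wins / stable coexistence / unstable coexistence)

species 2 excludes species 1

Compare the nullcline intercepts: K1/α12 = 115/0.946 = 122 < K2 = 879; K2/α21 = 879/1.48 = 594 > K1 = 115.
Since the inequalities point opposite ways, species 2 can invade but species 1 cannot.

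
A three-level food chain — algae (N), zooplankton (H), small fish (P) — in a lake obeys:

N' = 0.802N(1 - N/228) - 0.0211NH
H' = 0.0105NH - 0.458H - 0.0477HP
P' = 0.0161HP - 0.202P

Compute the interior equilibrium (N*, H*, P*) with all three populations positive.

From dP/dt = 0: 0.0161H* = 0.202, so H* = 12.5.
From dN/dt = 0: 0.802(1 - N*/228) = 0.0211·12.5, giving N* = 228·(1 - 0.33) = 153.
From dH/dt = 0: 0.0105·153 - 0.458 = 0.0477P*, so P* = 1.15/0.0477 = 24.

N* ≈ 153, H* ≈ 12.5, P* ≈ 24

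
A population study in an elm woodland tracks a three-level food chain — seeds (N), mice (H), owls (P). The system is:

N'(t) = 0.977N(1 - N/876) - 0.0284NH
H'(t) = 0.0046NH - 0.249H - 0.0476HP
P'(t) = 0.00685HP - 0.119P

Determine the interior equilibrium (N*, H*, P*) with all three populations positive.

N* ≈ 434, H* ≈ 17.4, P* ≈ 36.7

From dP/dt = 0: 0.00685H* = 0.119, so H* = 17.4.
From dN/dt = 0: 0.977(1 - N*/876) = 0.0284·17.4, giving N* = 876·(1 - 0.505) = 434.
From dH/dt = 0: 0.0046·434 - 0.249 = 0.0476P*, so P* = 1.75/0.0476 = 36.7.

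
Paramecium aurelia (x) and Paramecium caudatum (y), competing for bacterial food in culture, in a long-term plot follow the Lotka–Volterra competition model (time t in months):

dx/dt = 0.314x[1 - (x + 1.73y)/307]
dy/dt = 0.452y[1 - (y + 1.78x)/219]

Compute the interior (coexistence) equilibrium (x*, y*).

x* ≈ 34.6, y* ≈ 157

Setting both brackets to zero gives the nullclines x + 1.73y = 307 and 1.78x + y = 219.
Substituting y = 219 - 1.78x into the first: x(1 - 1.73·1.78) = 307 - 1.73·219.
So x* = -71.9/-2.08 = 34.6, and then y* = 219 - 1.78·34.6 = 157.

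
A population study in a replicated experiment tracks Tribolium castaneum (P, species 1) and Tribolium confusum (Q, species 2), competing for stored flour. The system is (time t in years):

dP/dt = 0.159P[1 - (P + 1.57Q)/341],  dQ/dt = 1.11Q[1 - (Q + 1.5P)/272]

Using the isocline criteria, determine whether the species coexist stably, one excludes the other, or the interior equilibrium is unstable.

unstable coexistence (outcome depends on initial conditions)

Compare the nullcline intercepts: K1/α12 = 341/1.57 = 217 < K2 = 272; K2/α21 = 272/1.5 = 181 < K1 = 341.
Since both are reversed, neither can invade when rare; the interior point is a saddle.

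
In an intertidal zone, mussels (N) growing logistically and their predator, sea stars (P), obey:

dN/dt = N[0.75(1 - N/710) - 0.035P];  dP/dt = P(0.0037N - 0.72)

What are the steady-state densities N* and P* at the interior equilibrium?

N* ≈ 195, P* ≈ 15.6

From dP/dt = 0 with P > 0: 0.0037N* = 0.72, so N* = 195.
Substitute into dN/dt = 0: 0.75(1 - 195/710) = 0.035P*.
The bracket is 0.726, giving P* = 0.544/0.035 = 15.6.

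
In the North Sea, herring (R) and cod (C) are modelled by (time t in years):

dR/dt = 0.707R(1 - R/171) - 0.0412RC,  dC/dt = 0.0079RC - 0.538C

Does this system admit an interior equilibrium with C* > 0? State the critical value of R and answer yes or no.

The predator equation gives dC/dt > 0 only when R > 0.538/0.0079 = 68.1.
Without the predator, R → K = 171. Since 171 > 68.1, the predator can invade and persist.

Threshold R = 68.1; K > 68.1, so yes, the predator persists.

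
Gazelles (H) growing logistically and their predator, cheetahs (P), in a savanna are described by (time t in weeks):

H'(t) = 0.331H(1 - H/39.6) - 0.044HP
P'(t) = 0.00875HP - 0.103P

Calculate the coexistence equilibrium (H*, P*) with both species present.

From dP/dt = 0 with P > 0: 0.00875H* = 0.103, so H* = 11.8.
Substitute into dH/dt = 0: 0.331(1 - 11.8/39.6) = 0.044P*.
The bracket is 0.703, giving P* = 0.233/0.044 = 5.29.

H* ≈ 11.8, P* ≈ 5.29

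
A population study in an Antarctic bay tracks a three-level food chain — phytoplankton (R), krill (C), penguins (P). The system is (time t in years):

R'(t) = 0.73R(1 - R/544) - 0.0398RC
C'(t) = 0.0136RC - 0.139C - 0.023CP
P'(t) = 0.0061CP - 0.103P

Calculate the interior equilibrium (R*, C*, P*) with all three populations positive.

From dP/dt = 0: 0.0061C* = 0.103, so C* = 16.9.
From dR/dt = 0: 0.73(1 - R*/544) = 0.0398·16.9, giving R* = 544·(1 - 0.921) = 43.2.
From dC/dt = 0: 0.0136·43.2 - 0.139 = 0.023P*, so P* = 0.448/0.023 = 19.5.

R* ≈ 43.2, C* ≈ 16.9, P* ≈ 19.5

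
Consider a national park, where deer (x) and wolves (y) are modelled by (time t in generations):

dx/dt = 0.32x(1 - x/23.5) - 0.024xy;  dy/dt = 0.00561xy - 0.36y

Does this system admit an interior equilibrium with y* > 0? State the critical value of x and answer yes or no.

The predator equation gives dy/dt > 0 only when x > 0.36/0.00561 = 64.2.
Without the predator, x → K = 23.5. Since 23.5 < 64.2, the predator cannot invade.

Threshold x = 64.2; K < 64.2, so no, the predator goes extinct.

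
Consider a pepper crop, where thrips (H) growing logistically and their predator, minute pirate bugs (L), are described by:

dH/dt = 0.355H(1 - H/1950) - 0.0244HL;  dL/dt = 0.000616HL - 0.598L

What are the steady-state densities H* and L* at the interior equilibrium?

From dL/dt = 0 with L > 0: 0.000616H* = 0.598, so H* = 971.
Substitute into dH/dt = 0: 0.355(1 - 971/1950) = 0.0244L*.
The bracket is 0.502, giving L* = 0.178/0.0244 = 7.31.

H* ≈ 971, L* ≈ 7.31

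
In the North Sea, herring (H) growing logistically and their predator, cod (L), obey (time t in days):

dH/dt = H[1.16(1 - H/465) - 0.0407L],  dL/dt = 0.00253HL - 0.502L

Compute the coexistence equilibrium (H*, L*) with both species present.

H* ≈ 198, L* ≈ 16.3

From dL/dt = 0 with L > 0: 0.00253H* = 0.502, so H* = 198.
Substitute into dH/dt = 0: 1.16(1 - 198/465) = 0.0407L*.
The bracket is 0.573, giving L* = 0.665/0.0407 = 16.3.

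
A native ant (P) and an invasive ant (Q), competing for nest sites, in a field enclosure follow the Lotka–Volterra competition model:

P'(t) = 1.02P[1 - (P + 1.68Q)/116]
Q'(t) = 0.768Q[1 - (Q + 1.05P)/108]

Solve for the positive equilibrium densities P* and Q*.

P* ≈ 85.7, Q* ≈ 18.1

Setting both brackets to zero gives the nullclines P + 1.68Q = 116 and 1.05P + Q = 108.
Substituting Q = 108 - 1.05P into the first: P(1 - 1.68·1.05) = 116 - 1.68·108.
So P* = -65.4/-0.764 = 85.7, and then Q* = 108 - 1.05·85.7 = 18.1.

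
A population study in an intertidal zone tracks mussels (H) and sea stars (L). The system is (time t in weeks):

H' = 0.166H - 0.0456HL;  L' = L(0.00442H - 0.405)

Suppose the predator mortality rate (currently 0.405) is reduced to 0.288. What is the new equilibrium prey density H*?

H* ≈ 65.2

At the interior fixed point, setting dL/dt = 0 with L > 0 fixes H* = (predator death rate)/(HL coefficient) — independent of the other coefficients.
With the change, H* = 0.288/0.00442 = 65.2; it falls from 91.6.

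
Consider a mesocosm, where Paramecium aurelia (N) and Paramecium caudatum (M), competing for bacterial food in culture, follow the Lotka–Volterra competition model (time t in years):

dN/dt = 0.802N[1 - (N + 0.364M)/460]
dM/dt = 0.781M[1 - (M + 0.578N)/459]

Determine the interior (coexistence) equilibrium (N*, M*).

N* ≈ 371, M* ≈ 245

Setting both brackets to zero gives the nullclines N + 0.364M = 460 and 0.578N + M = 459.
Substituting M = 459 - 0.578N into the first: N(1 - 0.364·0.578) = 460 - 0.364·459.
So N* = 293/0.79 = 371, and then M* = 459 - 0.578·371 = 245.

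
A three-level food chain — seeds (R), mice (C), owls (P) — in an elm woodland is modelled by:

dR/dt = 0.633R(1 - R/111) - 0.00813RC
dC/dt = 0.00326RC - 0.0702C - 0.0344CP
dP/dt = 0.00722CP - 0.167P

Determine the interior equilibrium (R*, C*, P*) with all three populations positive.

R* ≈ 78, C* ≈ 23.1, P* ≈ 5.35

From dP/dt = 0: 0.00722C* = 0.167, so C* = 23.1.
From dR/dt = 0: 0.633(1 - R*/111) = 0.00813·23.1, giving R* = 111·(1 - 0.297) = 78.
From dC/dt = 0: 0.00326·78 - 0.0702 = 0.0344P*, so P* = 0.184/0.0344 = 5.35.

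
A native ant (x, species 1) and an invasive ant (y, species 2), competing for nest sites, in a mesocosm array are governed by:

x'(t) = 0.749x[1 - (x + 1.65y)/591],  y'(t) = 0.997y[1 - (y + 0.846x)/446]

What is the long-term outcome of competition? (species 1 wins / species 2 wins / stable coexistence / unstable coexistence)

unstable coexistence (outcome depends on initial conditions)

Compare the nullcline intercepts: K1/α12 = 591/1.65 = 358 < K2 = 446; K2/α21 = 446/0.846 = 527 < K1 = 591.
Since both are reversed, neither can invade when rare; the interior point is a saddle.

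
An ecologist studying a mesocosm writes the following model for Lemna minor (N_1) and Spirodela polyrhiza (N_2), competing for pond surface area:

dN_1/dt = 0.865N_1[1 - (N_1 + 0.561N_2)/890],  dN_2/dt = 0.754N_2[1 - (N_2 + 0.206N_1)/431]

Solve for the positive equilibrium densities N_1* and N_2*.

N_1* ≈ 733, N_2* ≈ 280

Setting both brackets to zero gives the nullclines N_1 + 0.561N_2 = 890 and 0.206N_1 + N_2 = 431.
Substituting N_2 = 431 - 0.206N_1 into the first: N_1(1 - 0.561·0.206) = 890 - 0.561·431.
So N_1* = 648/0.884 = 733, and then N_2* = 431 - 0.206·733 = 280.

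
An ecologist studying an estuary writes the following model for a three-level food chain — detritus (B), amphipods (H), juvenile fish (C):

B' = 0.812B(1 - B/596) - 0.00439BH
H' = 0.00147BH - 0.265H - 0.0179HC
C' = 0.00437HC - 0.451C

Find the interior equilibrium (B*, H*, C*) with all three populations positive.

From dC/dt = 0: 0.00437H* = 0.451, so H* = 103.
From dB/dt = 0: 0.812(1 - B*/596) = 0.00439·103, giving B* = 596·(1 - 0.558) = 263.
From dH/dt = 0: 0.00147·263 - 0.265 = 0.0179C*, so C* = 0.122/0.0179 = 6.83.

B* ≈ 263, H* ≈ 103, C* ≈ 6.83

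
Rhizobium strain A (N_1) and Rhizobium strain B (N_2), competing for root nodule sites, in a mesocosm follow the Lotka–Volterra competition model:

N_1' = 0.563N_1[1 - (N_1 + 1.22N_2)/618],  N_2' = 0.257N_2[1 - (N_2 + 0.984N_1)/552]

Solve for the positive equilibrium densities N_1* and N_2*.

N_1* ≈ 277, N_2* ≈ 280

Setting both brackets to zero gives the nullclines N_1 + 1.22N_2 = 618 and 0.984N_1 + N_2 = 552.
Substituting N_2 = 552 - 0.984N_1 into the first: N_1(1 - 1.22·0.984) = 618 - 1.22·552.
So N_1* = -55.4/-0.2 = 277, and then N_2* = 552 - 0.984·277 = 280.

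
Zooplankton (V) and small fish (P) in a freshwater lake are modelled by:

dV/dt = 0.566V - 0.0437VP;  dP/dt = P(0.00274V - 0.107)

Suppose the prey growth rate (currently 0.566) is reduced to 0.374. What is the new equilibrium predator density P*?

P* ≈ 8.56

At the interior fixed point, setting dV/dt = 0 with V > 0 fixes P* = (prey growth rate)/(VP coefficient) — independent of the other coefficients.
With the change, P* = 0.374/0.0437 = 8.56; it falls from 13.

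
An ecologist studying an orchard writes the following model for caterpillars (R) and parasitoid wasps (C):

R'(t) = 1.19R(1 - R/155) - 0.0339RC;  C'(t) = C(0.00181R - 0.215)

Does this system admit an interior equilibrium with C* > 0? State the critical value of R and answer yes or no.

The predator equation gives dC/dt > 0 only when R > 0.215/0.00181 = 119.
Without the predator, R → K = 155. Since 155 > 119, the predator can invade and persist.

Threshold R = 119; K > 119, so yes, the predator persists.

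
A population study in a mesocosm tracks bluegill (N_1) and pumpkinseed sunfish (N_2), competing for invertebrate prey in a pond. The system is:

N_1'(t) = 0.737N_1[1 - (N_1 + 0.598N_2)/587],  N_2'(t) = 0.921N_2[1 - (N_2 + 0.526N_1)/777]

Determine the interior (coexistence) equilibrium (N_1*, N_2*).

Setting both brackets to zero gives the nullclines N_1 + 0.598N_2 = 587 and 0.526N_1 + N_2 = 777.
Substituting N_2 = 777 - 0.526N_1 into the first: N_1(1 - 0.598·0.526) = 587 - 0.598·777.
So N_1* = 122/0.685 = 179, and then N_2* = 777 - 0.526·179 = 683.

N_1* ≈ 179, N_2* ≈ 683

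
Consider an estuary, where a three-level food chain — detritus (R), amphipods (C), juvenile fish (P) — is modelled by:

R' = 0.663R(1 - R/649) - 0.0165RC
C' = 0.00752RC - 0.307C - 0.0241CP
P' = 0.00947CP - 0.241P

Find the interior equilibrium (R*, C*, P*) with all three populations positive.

From dP/dt = 0: 0.00947C* = 0.241, so C* = 25.4.
From dR/dt = 0: 0.663(1 - R*/649) = 0.0165·25.4, giving R* = 649·(1 - 0.633) = 238.
From dC/dt = 0: 0.00752·238 - 0.307 = 0.0241P*, so P* = 1.48/0.0241 = 61.5.

R* ≈ 238, C* ≈ 25.4, P* ≈ 61.5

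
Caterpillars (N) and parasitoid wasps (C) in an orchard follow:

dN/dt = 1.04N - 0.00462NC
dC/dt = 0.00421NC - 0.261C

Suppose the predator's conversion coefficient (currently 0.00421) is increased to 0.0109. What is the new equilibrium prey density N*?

At the interior fixed point, setting dC/dt = 0 with C > 0 fixes N* = (predator death rate)/(NC coefficient) — independent of the other coefficients.
With the change, N* = 0.261/0.0109 = 23.9; it falls from 62.

N* ≈ 23.9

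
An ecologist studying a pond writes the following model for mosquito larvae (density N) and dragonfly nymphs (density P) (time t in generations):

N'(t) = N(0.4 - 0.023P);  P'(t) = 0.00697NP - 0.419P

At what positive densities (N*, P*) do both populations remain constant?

Set dP/dt = 0 with P > 0: 0.00697N - 0.419 = 0, so N* = 0.419/0.00697 = 60.1.
Set dN/dt = 0 with N > 0: 0.4 - 0.023P = 0, so P* = 0.4/0.023 = 17.4.

N* ≈ 60.1, P* ≈ 17.4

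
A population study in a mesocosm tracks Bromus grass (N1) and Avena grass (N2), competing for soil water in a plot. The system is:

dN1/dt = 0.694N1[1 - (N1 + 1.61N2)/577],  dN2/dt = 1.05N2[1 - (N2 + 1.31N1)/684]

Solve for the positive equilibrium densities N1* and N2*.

N1* ≈ 473, N2* ≈ 64.8

Setting both brackets to zero gives the nullclines N1 + 1.61N2 = 577 and 1.31N1 + N2 = 684.
Substituting N2 = 684 - 1.31N1 into the first: N1(1 - 1.61·1.31) = 577 - 1.61·684.
So N1* = -524/-1.11 = 473, and then N2* = 684 - 1.31·473 = 64.8.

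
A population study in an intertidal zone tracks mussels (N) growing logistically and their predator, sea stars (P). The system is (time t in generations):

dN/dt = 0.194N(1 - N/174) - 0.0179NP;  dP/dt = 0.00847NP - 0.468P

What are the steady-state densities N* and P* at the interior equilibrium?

N* ≈ 55.3, P* ≈ 7.4

From dP/dt = 0 with P > 0: 0.00847N* = 0.468, so N* = 55.3.
Substitute into dN/dt = 0: 0.194(1 - 55.3/174) = 0.0179P*.
The bracket is 0.682, giving P* = 0.132/0.0179 = 7.4.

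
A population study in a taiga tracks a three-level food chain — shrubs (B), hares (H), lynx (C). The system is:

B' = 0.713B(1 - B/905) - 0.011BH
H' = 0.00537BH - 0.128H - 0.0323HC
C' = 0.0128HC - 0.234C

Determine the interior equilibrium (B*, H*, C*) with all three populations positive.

B* ≈ 650, H* ≈ 18.3, C* ≈ 104

From dC/dt = 0: 0.0128H* = 0.234, so H* = 18.3.
From dB/dt = 0: 0.713(1 - B*/905) = 0.011·18.3, giving B* = 905·(1 - 0.282) = 650.
From dH/dt = 0: 0.00537·650 - 0.128 = 0.0323C*, so C* = 3.36/0.0323 = 104.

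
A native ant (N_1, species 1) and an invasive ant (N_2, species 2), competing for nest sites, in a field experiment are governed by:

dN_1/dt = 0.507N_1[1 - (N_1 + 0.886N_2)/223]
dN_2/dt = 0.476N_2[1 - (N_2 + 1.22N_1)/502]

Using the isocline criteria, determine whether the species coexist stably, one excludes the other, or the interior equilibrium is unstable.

species 2 excludes species 1

Compare the nullcline intercepts: K1/α12 = 223/0.886 = 252 < K2 = 502; K2/α21 = 502/1.22 = 411 > K1 = 223.
Since the inequalities point opposite ways, species 2 can invade but species 1 cannot.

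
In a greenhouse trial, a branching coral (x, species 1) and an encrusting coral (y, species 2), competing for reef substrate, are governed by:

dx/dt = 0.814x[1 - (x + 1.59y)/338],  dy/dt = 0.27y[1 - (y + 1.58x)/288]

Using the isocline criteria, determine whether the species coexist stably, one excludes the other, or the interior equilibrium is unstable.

Compare the nullcline intercepts: K1/α12 = 338/1.59 = 213 < K2 = 288; K2/α21 = 288/1.58 = 182 < K1 = 338.
Since both are reversed, neither can invade when rare; the interior point is a saddle.

unstable coexistence (outcome depends on initial conditions)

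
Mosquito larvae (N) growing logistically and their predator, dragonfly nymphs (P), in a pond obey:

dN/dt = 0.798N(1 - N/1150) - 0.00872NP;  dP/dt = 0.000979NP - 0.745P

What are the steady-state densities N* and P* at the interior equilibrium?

N* ≈ 761, P* ≈ 31

From dP/dt = 0 with P > 0: 0.000979N* = 0.745, so N* = 761.
Substitute into dN/dt = 0: 0.798(1 - 761/1150) = 0.00872P*.
The bracket is 0.338, giving P* = 0.27/0.00872 = 31.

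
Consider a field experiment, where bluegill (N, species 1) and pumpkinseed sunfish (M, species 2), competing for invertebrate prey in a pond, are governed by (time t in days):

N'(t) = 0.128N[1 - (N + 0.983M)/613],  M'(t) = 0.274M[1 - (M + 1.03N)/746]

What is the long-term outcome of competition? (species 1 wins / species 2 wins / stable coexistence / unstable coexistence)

Compare the nullcline intercepts: K1/α12 = 613/0.983 = 624 < K2 = 746; K2/α21 = 746/1.03 = 724 > K1 = 613.
Since the inequalities point opposite ways, species 2 can invade but species 1 cannot.

species 2 excludes species 1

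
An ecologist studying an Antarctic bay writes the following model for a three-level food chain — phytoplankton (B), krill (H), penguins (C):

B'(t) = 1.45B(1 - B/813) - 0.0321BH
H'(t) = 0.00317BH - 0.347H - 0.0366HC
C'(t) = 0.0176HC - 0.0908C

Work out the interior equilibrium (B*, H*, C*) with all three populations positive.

From dC/dt = 0: 0.0176H* = 0.0908, so H* = 5.16.
From dB/dt = 0: 1.45(1 - B*/813) = 0.0321·5.16, giving B* = 813·(1 - 0.114) = 720.
From dH/dt = 0: 0.00317·720 - 0.347 = 0.0366C*, so C* = 1.94/0.0366 = 52.9.

B* ≈ 720, H* ≈ 5.16, C* ≈ 52.9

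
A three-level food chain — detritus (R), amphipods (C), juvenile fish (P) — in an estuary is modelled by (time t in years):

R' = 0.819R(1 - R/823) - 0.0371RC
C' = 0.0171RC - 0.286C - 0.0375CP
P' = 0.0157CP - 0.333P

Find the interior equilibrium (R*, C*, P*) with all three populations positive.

From dP/dt = 0: 0.0157C* = 0.333, so C* = 21.2.
From dR/dt = 0: 0.819(1 - R*/823) = 0.0371·21.2, giving R* = 823·(1 - 0.961) = 32.3.
From dC/dt = 0: 0.0171·32.3 - 0.286 = 0.0375P*, so P* = 0.266/0.0375 = 7.08.

R* ≈ 32.3, C* ≈ 21.2, P* ≈ 7.08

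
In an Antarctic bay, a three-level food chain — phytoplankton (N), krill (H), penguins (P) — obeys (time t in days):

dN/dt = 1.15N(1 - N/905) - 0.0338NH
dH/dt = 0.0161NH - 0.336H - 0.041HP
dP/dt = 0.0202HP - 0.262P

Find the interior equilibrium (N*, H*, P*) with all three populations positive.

From dP/dt = 0: 0.0202H* = 0.262, so H* = 13.
From dN/dt = 0: 1.15(1 - N*/905) = 0.0338·13, giving N* = 905·(1 - 0.381) = 560.
From dH/dt = 0: 0.0161·560 - 0.336 = 0.041P*, so P* = 8.68/0.041 = 212.

N* ≈ 560, H* ≈ 13, P* ≈ 212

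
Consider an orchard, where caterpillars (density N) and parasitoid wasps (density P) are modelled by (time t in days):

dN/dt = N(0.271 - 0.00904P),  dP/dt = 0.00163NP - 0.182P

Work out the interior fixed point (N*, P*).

Set dP/dt = 0 with P > 0: 0.00163N - 0.182 = 0, so N* = 0.182/0.00163 = 112.
Set dN/dt = 0 with N > 0: 0.271 - 0.00904P = 0, so P* = 0.271/0.00904 = 30.

N* ≈ 112, P* ≈ 30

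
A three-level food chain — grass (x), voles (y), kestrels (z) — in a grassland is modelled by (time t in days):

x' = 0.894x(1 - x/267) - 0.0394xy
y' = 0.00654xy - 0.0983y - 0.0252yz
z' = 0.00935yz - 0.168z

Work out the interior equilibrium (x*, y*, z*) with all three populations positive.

From dz/dt = 0: 0.00935y* = 0.168, so y* = 18.
From dx/dt = 0: 0.894(1 - x*/267) = 0.0394·18, giving x* = 267·(1 - 0.792) = 55.6.
From dy/dt = 0: 0.00654·55.6 - 0.0983 = 0.0252z*, so z* = 0.265/0.0252 = 10.5.

x* ≈ 55.6, y* ≈ 18, z* ≈ 10.5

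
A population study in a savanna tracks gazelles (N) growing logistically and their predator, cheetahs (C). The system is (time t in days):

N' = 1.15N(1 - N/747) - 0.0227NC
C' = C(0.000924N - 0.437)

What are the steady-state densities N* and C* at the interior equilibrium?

From dC/dt = 0 with C > 0: 0.000924N* = 0.437, so N* = 473.
Substitute into dN/dt = 0: 1.15(1 - 473/747) = 0.0227C*.
The bracket is 0.367, giving C* = 0.422/0.0227 = 18.6.

N* ≈ 473, C* ≈ 18.6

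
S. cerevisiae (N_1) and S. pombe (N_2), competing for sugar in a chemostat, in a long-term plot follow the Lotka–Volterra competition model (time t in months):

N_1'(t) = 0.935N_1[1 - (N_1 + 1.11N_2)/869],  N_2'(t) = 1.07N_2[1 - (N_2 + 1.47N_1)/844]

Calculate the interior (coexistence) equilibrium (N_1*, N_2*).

N_1* ≈ 107, N_2* ≈ 686

Setting both brackets to zero gives the nullclines N_1 + 1.11N_2 = 869 and 1.47N_1 + N_2 = 844.
Substituting N_2 = 844 - 1.47N_1 into the first: N_1(1 - 1.11·1.47) = 869 - 1.11·844.
So N_1* = -67.8/-0.632 = 107, and then N_2* = 844 - 1.47·107 = 686.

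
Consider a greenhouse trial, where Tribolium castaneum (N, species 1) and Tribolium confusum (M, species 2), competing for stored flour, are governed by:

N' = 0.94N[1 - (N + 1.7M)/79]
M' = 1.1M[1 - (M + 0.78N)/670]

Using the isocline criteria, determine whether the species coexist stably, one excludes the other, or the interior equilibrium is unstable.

Compare the nullcline intercepts: K1/α12 = 79/1.7 = 46.5 < K2 = 670; K2/α21 = 670/0.78 = 859 > K1 = 79.
Since the inequalities point opposite ways, species 2 can invade but species 1 cannot.

species 2 excludes species 1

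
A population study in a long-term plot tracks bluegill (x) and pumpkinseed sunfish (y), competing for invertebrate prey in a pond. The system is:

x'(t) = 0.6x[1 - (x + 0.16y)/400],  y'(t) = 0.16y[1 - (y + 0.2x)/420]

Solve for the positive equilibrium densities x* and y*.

x* ≈ 344, y* ≈ 351

Setting both brackets to zero gives the nullclines x + 0.16y = 400 and 0.2x + y = 420.
Substituting y = 420 - 0.2x into the first: x(1 - 0.16·0.2) = 400 - 0.16·420.
So x* = 333/0.968 = 344, and then y* = 420 - 0.2·344 = 351.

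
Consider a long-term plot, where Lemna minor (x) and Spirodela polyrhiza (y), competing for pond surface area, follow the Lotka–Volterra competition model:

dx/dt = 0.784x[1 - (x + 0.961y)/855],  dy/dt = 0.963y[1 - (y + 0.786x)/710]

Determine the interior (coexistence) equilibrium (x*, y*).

Setting both brackets to zero gives the nullclines x + 0.961y = 855 and 0.786x + y = 710.
Substituting y = 710 - 0.786x into the first: x(1 - 0.961·0.786) = 855 - 0.961·710.
So x* = 173/0.245 = 706, and then y* = 710 - 0.786·706 = 155.

x* ≈ 706, y* ≈ 155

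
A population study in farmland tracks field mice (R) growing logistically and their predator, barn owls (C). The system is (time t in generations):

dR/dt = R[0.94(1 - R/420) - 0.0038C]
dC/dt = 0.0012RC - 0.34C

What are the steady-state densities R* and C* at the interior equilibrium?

R* ≈ 283, C* ≈ 80.5

From dC/dt = 0 with C > 0: 0.0012R* = 0.34, so R* = 283.
Substitute into dR/dt = 0: 0.94(1 - 283/420) = 0.0038C*.
The bracket is 0.325, giving C* = 0.306/0.0038 = 80.5.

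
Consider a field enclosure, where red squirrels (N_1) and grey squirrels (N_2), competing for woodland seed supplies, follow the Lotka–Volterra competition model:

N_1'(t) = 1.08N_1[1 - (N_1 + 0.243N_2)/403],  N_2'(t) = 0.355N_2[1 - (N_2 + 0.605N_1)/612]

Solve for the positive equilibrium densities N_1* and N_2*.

Setting both brackets to zero gives the nullclines N_1 + 0.243N_2 = 403 and 0.605N_1 + N_2 = 612.
Substituting N_2 = 612 - 0.605N_1 into the first: N_1(1 - 0.243·0.605) = 403 - 0.243·612.
So N_1* = 254/0.853 = 298, and then N_2* = 612 - 0.605·298 = 432.

N_1* ≈ 298, N_2* ≈ 432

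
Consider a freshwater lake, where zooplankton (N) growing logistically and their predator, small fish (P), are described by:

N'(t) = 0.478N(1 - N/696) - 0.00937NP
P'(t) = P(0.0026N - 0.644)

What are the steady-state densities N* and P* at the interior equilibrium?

N* ≈ 248, P* ≈ 32.9

From dP/dt = 0 with P > 0: 0.0026N* = 0.644, so N* = 248.
Substitute into dN/dt = 0: 0.478(1 - 248/696) = 0.00937P*.
The bracket is 0.644, giving P* = 0.308/0.00937 = 32.9.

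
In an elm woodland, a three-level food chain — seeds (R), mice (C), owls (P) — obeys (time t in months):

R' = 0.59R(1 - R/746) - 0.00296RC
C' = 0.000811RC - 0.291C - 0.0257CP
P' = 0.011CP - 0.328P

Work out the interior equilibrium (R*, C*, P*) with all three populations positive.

From dP/dt = 0: 0.011C* = 0.328, so C* = 29.8.
From dR/dt = 0: 0.59(1 - R*/746) = 0.00296·29.8, giving R* = 746·(1 - 0.15) = 634.
From dC/dt = 0: 0.000811·634 - 0.291 = 0.0257P*, so P* = 0.223/0.0257 = 8.7.

R* ≈ 634, C* ≈ 29.8, P* ≈ 8.7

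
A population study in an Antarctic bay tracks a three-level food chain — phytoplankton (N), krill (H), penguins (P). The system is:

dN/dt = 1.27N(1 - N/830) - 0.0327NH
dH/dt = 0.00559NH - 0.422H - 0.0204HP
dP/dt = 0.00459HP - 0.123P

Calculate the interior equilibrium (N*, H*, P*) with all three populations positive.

From dP/dt = 0: 0.00459H* = 0.123, so H* = 26.8.
From dN/dt = 0: 1.27(1 - N*/830) = 0.0327·26.8, giving N* = 830·(1 - 0.69) = 257.
From dH/dt = 0: 0.00559·257 - 0.422 = 0.0204P*, so P* = 1.02/0.0204 = 49.8.

N* ≈ 257, H* ≈ 26.8, P* ≈ 49.8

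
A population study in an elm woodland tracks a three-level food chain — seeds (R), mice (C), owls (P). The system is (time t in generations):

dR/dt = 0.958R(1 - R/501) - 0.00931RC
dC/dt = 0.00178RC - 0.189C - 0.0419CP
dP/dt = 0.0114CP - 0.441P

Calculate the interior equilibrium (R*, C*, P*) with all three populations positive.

R* ≈ 313, C* ≈ 38.7, P* ≈ 8.77

From dP/dt = 0: 0.0114C* = 0.441, so C* = 38.7.
From dR/dt = 0: 0.958(1 - R*/501) = 0.00931·38.7, giving R* = 501·(1 - 0.376) = 313.
From dC/dt = 0: 0.00178·313 - 0.189 = 0.0419P*, so P* = 0.368/0.0419 = 8.77.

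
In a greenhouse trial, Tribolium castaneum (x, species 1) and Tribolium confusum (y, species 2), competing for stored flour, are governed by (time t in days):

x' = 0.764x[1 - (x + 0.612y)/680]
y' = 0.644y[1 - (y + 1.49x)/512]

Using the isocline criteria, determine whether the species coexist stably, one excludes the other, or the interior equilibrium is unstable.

species 1 excludes species 2

Compare the nullcline intercepts: K1/α12 = 680/0.612 = 1110 > K2 = 512; K2/α21 = 512/1.49 = 344 < K1 = 680.
Since the inequalities point opposite ways, species 1 can invade but species 2 cannot.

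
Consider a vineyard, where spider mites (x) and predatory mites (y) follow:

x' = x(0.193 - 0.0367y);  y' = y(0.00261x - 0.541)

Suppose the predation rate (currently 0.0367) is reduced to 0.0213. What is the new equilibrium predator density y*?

At the interior fixed point, setting dx/dt = 0 with x > 0 fixes y* = (prey growth rate)/(xy coefficient) — independent of the other coefficients.
With the change, y* = 0.193/0.0213 = 9.06; it rises from 5.26.

y* ≈ 9.06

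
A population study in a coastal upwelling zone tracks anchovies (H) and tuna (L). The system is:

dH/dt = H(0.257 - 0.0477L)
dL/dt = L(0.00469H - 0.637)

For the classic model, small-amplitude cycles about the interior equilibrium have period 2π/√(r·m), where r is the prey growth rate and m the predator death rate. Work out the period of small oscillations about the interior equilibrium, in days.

T ≈ 15.5 days

Here r = 0.257 and m = 0.637, so r·m = 0.164.
ω = √0.164 = 0.405 per day, hence T = 2π/ω ≈ 15.5 days.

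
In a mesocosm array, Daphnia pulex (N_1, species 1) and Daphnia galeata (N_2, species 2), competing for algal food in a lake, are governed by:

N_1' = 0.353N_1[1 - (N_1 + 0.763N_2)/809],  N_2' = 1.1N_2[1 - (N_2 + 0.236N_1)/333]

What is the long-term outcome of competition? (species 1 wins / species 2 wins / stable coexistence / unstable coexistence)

stable coexistence

Compare the nullcline intercepts: K1/α12 = 809/0.763 = 1060 > K2 = 333; K2/α21 = 333/0.236 = 1410 > K1 = 809.
Since both inequalities hold, each species can invade when rare, so the interior equilibrium is stable.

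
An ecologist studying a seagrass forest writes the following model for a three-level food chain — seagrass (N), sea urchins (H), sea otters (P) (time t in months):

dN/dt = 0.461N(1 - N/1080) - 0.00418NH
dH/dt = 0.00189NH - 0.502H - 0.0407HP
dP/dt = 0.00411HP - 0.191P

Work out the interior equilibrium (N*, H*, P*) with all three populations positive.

N* ≈ 625, H* ≈ 46.5, P* ≈ 16.7

From dP/dt = 0: 0.00411H* = 0.191, so H* = 46.5.
From dN/dt = 0: 0.461(1 - N*/1080) = 0.00418·46.5, giving N* = 1080·(1 - 0.421) = 625.
From dH/dt = 0: 0.00189·625 - 0.502 = 0.0407P*, so P* = 0.679/0.0407 = 16.7.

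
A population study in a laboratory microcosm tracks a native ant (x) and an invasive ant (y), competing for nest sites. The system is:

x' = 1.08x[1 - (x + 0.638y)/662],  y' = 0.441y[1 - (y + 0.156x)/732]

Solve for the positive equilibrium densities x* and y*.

x* ≈ 217, y* ≈ 698

Setting both brackets to zero gives the nullclines x + 0.638y = 662 and 0.156x + y = 732.
Substituting y = 732 - 0.156x into the first: x(1 - 0.638·0.156) = 662 - 0.638·732.
So x* = 195/0.9 = 217, and then y* = 732 - 0.156·217 = 698.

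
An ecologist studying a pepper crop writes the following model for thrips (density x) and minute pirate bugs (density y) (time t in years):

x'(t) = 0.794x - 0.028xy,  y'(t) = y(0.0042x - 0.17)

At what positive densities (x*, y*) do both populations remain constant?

Set dy/dt = 0 with y > 0: 0.0042x - 0.17 = 0, so x* = 0.17/0.0042 = 40.5.
Set dx/dt = 0 with x > 0: 0.794 - 0.028y = 0, so y* = 0.794/0.028 = 28.4.

x* ≈ 40.5, y* ≈ 28.4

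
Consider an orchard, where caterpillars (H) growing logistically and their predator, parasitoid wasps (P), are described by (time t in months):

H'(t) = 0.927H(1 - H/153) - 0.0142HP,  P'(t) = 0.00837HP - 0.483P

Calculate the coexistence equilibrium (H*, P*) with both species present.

H* ≈ 57.7, P* ≈ 40.7

From dP/dt = 0 with P > 0: 0.00837H* = 0.483, so H* = 57.7.
Substitute into dH/dt = 0: 0.927(1 - 57.7/153) = 0.0142P*.
The bracket is 0.623, giving P* = 0.577/0.0142 = 40.7.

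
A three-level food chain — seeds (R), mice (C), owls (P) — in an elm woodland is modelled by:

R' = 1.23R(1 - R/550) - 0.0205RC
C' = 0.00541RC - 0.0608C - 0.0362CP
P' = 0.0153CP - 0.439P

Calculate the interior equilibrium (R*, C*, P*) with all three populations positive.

R* ≈ 287, C* ≈ 28.7, P* ≈ 41.2

From dP/dt = 0: 0.0153C* = 0.439, so C* = 28.7.
From dR/dt = 0: 1.23(1 - R*/550) = 0.0205·28.7, giving R* = 550·(1 - 0.478) = 287.
From dC/dt = 0: 0.00541·287 - 0.0608 = 0.0362P*, so P* = 1.49/0.0362 = 41.2.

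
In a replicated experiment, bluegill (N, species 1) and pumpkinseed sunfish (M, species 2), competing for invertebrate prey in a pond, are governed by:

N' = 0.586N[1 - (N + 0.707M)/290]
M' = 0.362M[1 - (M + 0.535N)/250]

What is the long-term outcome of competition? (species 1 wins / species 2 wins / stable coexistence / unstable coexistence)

Compare the nullcline intercepts: K1/α12 = 290/0.707 = 410 > K2 = 250; K2/α21 = 250/0.535 = 467 > K1 = 290.
Since both inequalities hold, each species can invade when rare, so the interior equilibrium is stable.

stable coexistence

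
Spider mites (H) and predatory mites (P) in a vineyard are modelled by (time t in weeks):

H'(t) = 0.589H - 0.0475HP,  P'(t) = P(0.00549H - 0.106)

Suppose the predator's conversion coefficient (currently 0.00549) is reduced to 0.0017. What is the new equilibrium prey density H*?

At the interior fixed point, setting dP/dt = 0 with P > 0 fixes H* = (predator death rate)/(HP coefficient) — independent of the other coefficients.
With the change, H* = 0.106/0.0017 = 62.4; it rises from 19.3.

H* ≈ 62.4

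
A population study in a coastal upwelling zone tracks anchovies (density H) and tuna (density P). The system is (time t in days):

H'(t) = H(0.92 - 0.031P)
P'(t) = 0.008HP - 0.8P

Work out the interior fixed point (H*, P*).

Set dP/dt = 0 with P > 0: 0.008H - 0.8 = 0, so H* = 0.8/0.008 = 100.
Set dH/dt = 0 with H > 0: 0.92 - 0.031P = 0, so P* = 0.92/0.031 = 29.7.

H* ≈ 100, P* ≈ 29.7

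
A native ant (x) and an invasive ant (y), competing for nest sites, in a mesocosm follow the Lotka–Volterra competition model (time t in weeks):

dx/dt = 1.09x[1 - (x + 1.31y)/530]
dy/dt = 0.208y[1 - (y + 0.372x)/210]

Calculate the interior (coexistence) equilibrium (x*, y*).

x* ≈ 497, y* ≈ 25

Setting both brackets to zero gives the nullclines x + 1.31y = 530 and 0.372x + y = 210.
Substituting y = 210 - 0.372x into the first: x(1 - 1.31·0.372) = 530 - 1.31·210.
So x* = 255/0.513 = 497, and then y* = 210 - 0.372·497 = 25.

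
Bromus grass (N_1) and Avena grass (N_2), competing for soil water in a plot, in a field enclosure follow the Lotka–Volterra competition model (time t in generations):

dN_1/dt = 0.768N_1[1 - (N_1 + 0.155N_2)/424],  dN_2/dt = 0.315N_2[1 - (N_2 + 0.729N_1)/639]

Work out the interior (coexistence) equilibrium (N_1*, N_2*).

Setting both brackets to zero gives the nullclines N_1 + 0.155N_2 = 424 and 0.729N_1 + N_2 = 639.
Substituting N_2 = 639 - 0.729N_1 into the first: N_1(1 - 0.155·0.729) = 424 - 0.155·639.
So N_1* = 325/0.887 = 366, and then N_2* = 639 - 0.729·366 = 372.

N_1* ≈ 366, N_2* ≈ 372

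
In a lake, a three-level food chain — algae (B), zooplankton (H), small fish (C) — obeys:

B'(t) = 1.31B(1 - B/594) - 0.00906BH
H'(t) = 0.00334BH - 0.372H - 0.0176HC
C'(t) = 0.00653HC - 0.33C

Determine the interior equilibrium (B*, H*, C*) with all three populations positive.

B* ≈ 386, H* ≈ 50.5, C* ≈ 52.2

From dC/dt = 0: 0.00653H* = 0.33, so H* = 50.5.
From dB/dt = 0: 1.31(1 - B*/594) = 0.00906·50.5, giving B* = 594·(1 - 0.35) = 386.
From dH/dt = 0: 0.00334·386 - 0.372 = 0.0176C*, so C* = 0.919/0.0176 = 52.2.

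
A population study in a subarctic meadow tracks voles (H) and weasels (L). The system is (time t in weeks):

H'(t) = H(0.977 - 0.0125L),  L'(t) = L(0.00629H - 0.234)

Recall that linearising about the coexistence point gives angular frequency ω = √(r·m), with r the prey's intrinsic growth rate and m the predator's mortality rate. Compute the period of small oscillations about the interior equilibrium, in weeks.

T ≈ 13.1 weeks

Here r = 0.977 and m = 0.234, so r·m = 0.229.
ω = √0.229 = 0.478 per week, hence T = 2π/ω ≈ 13.1 weeks.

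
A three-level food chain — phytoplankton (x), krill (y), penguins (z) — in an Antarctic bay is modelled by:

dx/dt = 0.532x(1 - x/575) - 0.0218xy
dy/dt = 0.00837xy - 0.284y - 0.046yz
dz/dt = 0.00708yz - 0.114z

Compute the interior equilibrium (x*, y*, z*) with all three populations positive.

From dz/dt = 0: 0.00708y* = 0.114, so y* = 16.1.
From dx/dt = 0: 0.532(1 - x*/575) = 0.0218·16.1, giving x* = 575·(1 - 0.66) = 196.
From dy/dt = 0: 0.00837·196 - 0.284 = 0.046z*, so z* = 1.35/0.046 = 29.4.

x* ≈ 196, y* ≈ 16.1, z* ≈ 29.4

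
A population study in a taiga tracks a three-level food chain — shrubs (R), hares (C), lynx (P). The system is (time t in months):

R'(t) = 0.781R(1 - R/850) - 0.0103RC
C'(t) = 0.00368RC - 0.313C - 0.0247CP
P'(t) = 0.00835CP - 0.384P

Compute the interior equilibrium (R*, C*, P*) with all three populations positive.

R* ≈ 334, C* ≈ 46, P* ≈ 37.2

From dP/dt = 0: 0.00835C* = 0.384, so C* = 46.
From dR/dt = 0: 0.781(1 - R*/850) = 0.0103·46, giving R* = 850·(1 - 0.607) = 334.
From dC/dt = 0: 0.00368·334 - 0.313 = 0.0247P*, so P* = 0.918/0.0247 = 37.2.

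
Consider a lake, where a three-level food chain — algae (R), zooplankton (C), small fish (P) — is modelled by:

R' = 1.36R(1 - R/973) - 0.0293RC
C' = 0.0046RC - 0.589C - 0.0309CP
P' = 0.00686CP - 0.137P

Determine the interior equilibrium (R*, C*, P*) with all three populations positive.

R* ≈ 554, C* ≈ 20, P* ≈ 63.5

From dP/dt = 0: 0.00686C* = 0.137, so C* = 20.
From dR/dt = 0: 1.36(1 - R*/973) = 0.0293·20, giving R* = 973·(1 - 0.43) = 554.
From dC/dt = 0: 0.0046·554 - 0.589 = 0.0309P*, so P* = 1.96/0.0309 = 63.5.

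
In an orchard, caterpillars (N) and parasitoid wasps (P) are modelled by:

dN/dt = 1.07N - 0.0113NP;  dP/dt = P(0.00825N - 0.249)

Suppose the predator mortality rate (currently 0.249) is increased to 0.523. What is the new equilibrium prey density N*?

At the interior fixed point, setting dP/dt = 0 with P > 0 fixes N* = (predator death rate)/(NP coefficient) — independent of the other coefficients.
With the change, N* = 0.523/0.00825 = 63.4; it rises from 30.2.

N* ≈ 63.4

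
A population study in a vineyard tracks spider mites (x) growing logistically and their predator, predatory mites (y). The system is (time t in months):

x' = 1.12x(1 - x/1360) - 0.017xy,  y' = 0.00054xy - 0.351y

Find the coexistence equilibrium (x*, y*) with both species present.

From dy/dt = 0 with y > 0: 0.00054x* = 0.351, so x* = 650.
Substitute into dx/dt = 0: 1.12(1 - 650/1360) = 0.017y*.
The bracket is 0.522, giving y* = 0.585/0.017 = 34.4.

x* ≈ 650, y* ≈ 34.4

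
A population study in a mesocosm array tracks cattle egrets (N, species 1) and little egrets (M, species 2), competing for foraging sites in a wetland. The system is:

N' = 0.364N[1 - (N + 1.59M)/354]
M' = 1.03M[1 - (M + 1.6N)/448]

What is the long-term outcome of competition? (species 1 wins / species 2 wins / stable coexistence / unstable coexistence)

unstable coexistence (outcome depends on initial conditions)

Compare the nullcline intercepts: K1/α12 = 354/1.59 = 223 < K2 = 448; K2/α21 = 448/1.6 = 280 < K1 = 354.
Since both are reversed, neither can invade when rare; the interior point is a saddle.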